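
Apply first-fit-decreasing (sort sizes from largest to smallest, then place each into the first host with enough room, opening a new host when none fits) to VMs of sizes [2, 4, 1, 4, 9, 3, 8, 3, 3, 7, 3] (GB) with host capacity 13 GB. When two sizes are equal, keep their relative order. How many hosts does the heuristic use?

Sorted descending: 9, 8, 7, 4, 4, 3, 3, 3, 3, 2, 1.
  9 → host 1 (new)  [load 9/13]
  8 → host 2 (new)  [load 8/13]
  7 → host 3 (new)  [load 7/13]
  4 → host 1  [load 13/13]
  4 → host 2  [load 12/13]
  3 → host 3  [load 10/13]
  3 → host 3  [load 13/13]
  3 → host 4 (new)  [load 3/13]
  3 → host 4  [load 6/13]
  2 → host 4  [load 8/13]
  1 → host 2  [load 13/13]
4 hosts opened.

4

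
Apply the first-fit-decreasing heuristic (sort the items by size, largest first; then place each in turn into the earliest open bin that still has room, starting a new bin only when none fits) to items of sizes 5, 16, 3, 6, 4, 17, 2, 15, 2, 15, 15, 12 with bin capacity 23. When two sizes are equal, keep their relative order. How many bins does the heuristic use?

6

Sorted descending: 17, 16, 15, 15, 15, 12, 6, 5, 4, 3, 2, 2.
  17 → bin 1 (new)  [load 17/23]
  16 → bin 2 (new)  [load 16/23]
  15 → bin 3 (new)  [load 15/23]
  15 → bin 4 (new)  [load 15/23]
  15 → bin 5 (new)  [load 15/23]
  12 → bin 6 (new)  [load 12/23]
  6 → bin 1  [load 23/23]
  5 → bin 2  [load 21/23]
  4 → bin 3  [load 19/23]
  3 → bin 3  [load 22/23]
  2 → bin 2  [load 23/23]
  2 → bin 4  [load 17/23]
6 bins opened.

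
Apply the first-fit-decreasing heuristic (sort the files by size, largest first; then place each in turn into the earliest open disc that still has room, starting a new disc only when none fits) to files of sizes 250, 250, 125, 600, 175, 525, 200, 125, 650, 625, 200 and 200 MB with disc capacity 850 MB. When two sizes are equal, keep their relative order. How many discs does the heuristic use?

Sorted descending: 650, 625, 600, 525, 250, 250, 200, 200, 200, 175, 125, 125.
  650 → disc 1 (new)  [load 650/850]
  625 → disc 2 (new)  [load 625/850]
  600 → disc 3 (new)  [load 600/850]
  525 → disc 4 (new)  [load 525/850]
  250 → disc 3  [load 850/850]
  250 → disc 4  [load 775/850]
  200 → disc 1  [load 850/850]
  200 → disc 2  [load 825/850]
  200 → disc 5 (new)  [load 200/850]
  175 → disc 5  [load 375/850]
  125 → disc 5  [load 500/850]
  125 → disc 5  [load 625/850]
5 discs opened.

5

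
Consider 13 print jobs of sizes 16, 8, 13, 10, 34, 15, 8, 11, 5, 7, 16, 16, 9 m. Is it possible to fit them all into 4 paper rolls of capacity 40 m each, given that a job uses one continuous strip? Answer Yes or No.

No

Total = 168 m; ⌈168/40⌉ = 5.
At least 5 paper rolls are required, but only 4 are allowed.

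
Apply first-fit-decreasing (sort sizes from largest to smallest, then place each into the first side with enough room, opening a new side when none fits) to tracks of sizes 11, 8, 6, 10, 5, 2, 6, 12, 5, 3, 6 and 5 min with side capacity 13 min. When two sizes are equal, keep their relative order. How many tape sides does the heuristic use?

7

Sorted descending: 12, 11, 10, 8, 6, 6, 6, 5, 5, 5, 3, 2.
  12 → side 1 (new)  [load 12/13]
  11 → side 2 (new)  [load 11/13]
  10 → side 3 (new)  [load 10/13]
  8 → side 4 (new)  [load 8/13]
  6 → side 5 (new)  [load 6/13]
  6 → side 5  [load 12/13]
  6 → side 6 (new)  [load 6/13]
  5 → side 4  [load 13/13]
  5 → side 6  [load 11/13]
  5 → side 7 (new)  [load 5/13]
  3 → side 3  [load 13/13]
  2 → side 2  [load 13/13]
7 tape sides opened.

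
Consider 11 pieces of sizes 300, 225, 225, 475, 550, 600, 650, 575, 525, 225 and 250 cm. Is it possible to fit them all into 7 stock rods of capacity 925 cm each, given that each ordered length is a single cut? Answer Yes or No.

A valid assignment using 6 stock rods:
  stock rod 1: 650 + 250 = 900
  stock rod 2: 600 + 300 = 900
  stock rod 3: 575 + 225 = 800
  stock rod 4: 550 + 225 = 775
  stock rod 5: 525 + 225 = 750
  stock rod 6: 475 = 475
That uses only 6 ≤ 7, so 7 stock rods are enough.

Yes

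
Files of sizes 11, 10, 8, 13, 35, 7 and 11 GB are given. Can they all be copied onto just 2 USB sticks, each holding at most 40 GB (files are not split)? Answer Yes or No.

Total = 95 GB; ⌈95/40⌉ = 3.
At least 3 USB sticks are required, but only 2 are allowed.

No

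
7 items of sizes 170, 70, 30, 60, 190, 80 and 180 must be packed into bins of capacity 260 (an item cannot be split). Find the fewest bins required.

3

Total = 190 + 180 + 170 + 80 + 70 + 60 + 30 = 780.
Lower bound: ⌈780/260⌉ = 3 bins.
A packing using 3 bins:
  bin 1: 190 + 70 = 260
  bin 2: 180 + 80 = 260
  bin 3: 170 + 60 + 30 = 260
This matches the lower bound, so 3 is optimal.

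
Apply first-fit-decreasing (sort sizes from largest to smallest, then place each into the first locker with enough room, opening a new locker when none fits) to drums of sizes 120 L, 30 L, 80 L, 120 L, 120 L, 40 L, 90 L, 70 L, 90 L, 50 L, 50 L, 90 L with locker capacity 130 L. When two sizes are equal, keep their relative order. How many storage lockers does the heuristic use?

8

Sorted descending: 120, 120, 120, 90, 90, 90, 80, 70, 50, 50, 40, 30.
  120 → locker 1 (new)  [load 120/130]
  120 → locker 2 (new)  [load 120/130]
  120 → locker 3 (new)  [load 120/130]
  90 → locker 4 (new)  [load 90/130]
  90 → locker 5 (new)  [load 90/130]
  90 → locker 6 (new)  [load 90/130]
  80 → locker 7 (new)  [load 80/130]
  70 → locker 8 (new)  [load 70/130]
  50 → locker 7  [load 130/130]
  50 → locker 8  [load 120/130]
  40 → locker 4  [load 130/130]
  30 → locker 5  [load 120/130]
8 storage lockers opened.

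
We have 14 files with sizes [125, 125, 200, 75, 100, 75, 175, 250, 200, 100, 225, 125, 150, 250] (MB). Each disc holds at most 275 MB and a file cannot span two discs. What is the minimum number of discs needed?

Total = 250 + 250 + 225 + 200 + 200 + 175 + 150 + 125 + 125 + 125 + 100 + 100 + 75 + 75 = 2175 MB.
Lower bound: ⌈2175/275⌉ = 8 discs.
A packing using 9 discs:
  disc 1: 250 = 250
  disc 2: 250 = 250
  disc 3: 225 = 225
  disc 4: 200 + 75 = 275
  disc 5: 200 + 75 = 275
  disc 6: 175 + 100 = 275
  disc 7: 150 + 125 = 275
  disc 8: 125 + 125 = 250
  disc 9: 100 = 100
No arrangement into 8 discs stays within capacity, so 9 is optimal.

9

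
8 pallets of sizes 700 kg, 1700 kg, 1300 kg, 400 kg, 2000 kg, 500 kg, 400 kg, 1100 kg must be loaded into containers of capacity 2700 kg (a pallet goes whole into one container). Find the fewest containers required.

Total = 2000 + 1700 + 1300 + 1100 + 700 + 500 + 400 + 400 = 8100 kg.
Lower bound: ⌈8100/2700⌉ = 3 containers.
A packing using 4 containers:
  container 1: 2000 + 700 = 2700
  container 2: 1700 + 500 + 400 = 2600
  container 3: 1300 + 1100 = 2400
  container 4: 400 = 400
No arrangement into 3 containers stays within capacity, so 4 is optimal.

4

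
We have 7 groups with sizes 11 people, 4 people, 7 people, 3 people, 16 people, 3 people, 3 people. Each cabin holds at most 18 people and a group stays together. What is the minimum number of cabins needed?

3

Total = 16 + 11 + 7 + 4 + 3 + 3 + 3 = 47 people.
Lower bound: ⌈47/18⌉ = 3 cabins.
A packing using 3 cabins:
  cabin 1: 16 = 16
  cabin 2: 11 + 7 = 18
  cabin 3: 4 + 3 + 3 + 3 = 13
This matches the lower bound, so 3 is optimal.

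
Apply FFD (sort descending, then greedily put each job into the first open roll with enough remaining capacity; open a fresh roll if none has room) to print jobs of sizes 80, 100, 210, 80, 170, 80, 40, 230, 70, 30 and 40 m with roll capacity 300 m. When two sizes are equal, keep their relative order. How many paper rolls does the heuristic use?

4

Sorted descending: 230, 210, 170, 100, 80, 80, 80, 70, 40, 40, 30.
  230 → roll 1 (new)  [load 230/300]
  210 → roll 2 (new)  [load 210/300]
  170 → roll 3 (new)  [load 170/300]
  100 → roll 3  [load 270/300]
  80 → roll 2  [load 290/300]
  80 → roll 4 (new)  [load 80/300]
  80 → roll 4  [load 160/300]
  70 → roll 1  [load 300/300]
  40 → roll 4  [load 200/300]
  40 → roll 4  [load 240/300]
  30 → roll 3  [load 300/300]
4 paper rolls opened.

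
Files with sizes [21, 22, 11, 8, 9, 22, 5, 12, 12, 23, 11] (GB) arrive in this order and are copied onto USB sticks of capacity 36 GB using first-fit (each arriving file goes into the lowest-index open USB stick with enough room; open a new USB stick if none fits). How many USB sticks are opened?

5

  21 → USB stick 1 (new)  [load 21/36]
  22 → USB stick 2 (new)  [load 22/36]
  11 → USB stick 1  [load 32/36]
  8 → USB stick 2  [load 30/36]
  9 → USB stick 3 (new)  [load 9/36]
  22 → USB stick 3  [load 31/36]
  5 → USB stick 2  [load 35/36]
  12 → USB stick 4 (new)  [load 12/36]
  12 → USB stick 4  [load 24/36]
  23 → USB stick 5 (new)  [load 23/36]
  11 → USB stick 4  [load 35/36]
5 USB sticks opened.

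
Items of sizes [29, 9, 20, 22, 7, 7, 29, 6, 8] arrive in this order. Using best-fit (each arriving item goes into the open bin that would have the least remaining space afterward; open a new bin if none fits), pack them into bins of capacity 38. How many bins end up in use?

4

  29 → bin 1 (new)  [load 29/38]
  9 → bin 1  [load 38/38]
  20 → bin 2 (new)  [load 20/38]
  22 → bin 3 (new)  [load 22/38]
  7 → bin 3  [load 29/38]
  7 → bin 3  [load 36/38]
  29 → bin 4 (new)  [load 29/38]
  6 → bin 4  [load 35/38]
  8 → bin 2  [load 28/38]
4 bins opened.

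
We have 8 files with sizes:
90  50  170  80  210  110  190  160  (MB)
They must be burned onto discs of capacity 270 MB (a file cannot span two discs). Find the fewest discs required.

Total = 210 + 190 + 170 + 160 + 110 + 90 + 80 + 50 = 1060 MB.
Lower bound: ⌈1060/270⌉ = 4 discs.
A packing using 4 discs:
  disc 1: 210 + 50 = 260
  disc 2: 190 + 80 = 270
  disc 3: 170 + 90 = 260
  disc 4: 160 + 110 = 270
This matches the lower bound, so 4 is optimal.

4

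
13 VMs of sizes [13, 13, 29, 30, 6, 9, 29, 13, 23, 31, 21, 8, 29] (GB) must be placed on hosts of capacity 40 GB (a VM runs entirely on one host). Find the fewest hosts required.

Total = 31 + 30 + 29 + 29 + 29 + 23 + 21 + 13 + 13 + 13 + 9 + 8 + 6 = 254 GB.
Lower bound: ⌈254/40⌉ = 7 hosts.
A packing using 8 hosts:
  host 1: 31 + 9 = 40
  host 2: 30 + 8 = 38
  host 3: 29 + 6 = 35
  host 4: 29 = 29
  host 5: 29 = 29
  host 6: 23 + 13 = 36
  host 7: 21 + 13 = 34
  host 8: 13 = 13
No arrangement into 7 hosts stays within capacity, so 8 is optimal.

8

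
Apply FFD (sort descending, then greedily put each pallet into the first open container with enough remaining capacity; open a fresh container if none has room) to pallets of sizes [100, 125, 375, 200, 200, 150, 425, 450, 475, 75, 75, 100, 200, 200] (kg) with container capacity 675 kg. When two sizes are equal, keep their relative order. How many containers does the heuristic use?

Sorted descending: 475, 450, 425, 375, 200, 200, 200, 200, 150, 125, 100, 100, 75, 75.
  475 → container 1 (new)  [load 475/675]
  450 → container 2 (new)  [load 450/675]
  425 → container 3 (new)  [load 425/675]
  375 → container 4 (new)  [load 375/675]
  200 → container 1  [load 675/675]
  200 → container 2  [load 650/675]
  200 → container 3  [load 625/675]
  200 → container 4  [load 575/675]
  150 → container 5 (new)  [load 150/675]
  125 → container 5  [load 275/675]
  100 → container 4  [load 675/675]
  100 → container 5  [load 375/675]
  75 → container 5  [load 450/675]
  75 → container 5  [load 525/675]
5 containers opened.

5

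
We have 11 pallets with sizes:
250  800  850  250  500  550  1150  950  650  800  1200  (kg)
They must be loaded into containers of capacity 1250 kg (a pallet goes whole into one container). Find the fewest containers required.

Total = 1200 + 1150 + 950 + 850 + 800 + 800 + 650 + 550 + 500 + 250 + 250 = 7950 kg.
Lower bound: ⌈7950/1250⌉ = 7 containers.
A packing using 8 containers:
  container 1: 1200 = 1200
  container 2: 1150 = 1150
  container 3: 950 + 250 = 1200
  container 4: 850 + 250 = 1100
  container 5: 800 = 800
  container 6: 800 = 800
  container 7: 650 + 550 = 1200
  container 8: 500 = 500
No arrangement into 7 containers stays within capacity, so 8 is optimal.

8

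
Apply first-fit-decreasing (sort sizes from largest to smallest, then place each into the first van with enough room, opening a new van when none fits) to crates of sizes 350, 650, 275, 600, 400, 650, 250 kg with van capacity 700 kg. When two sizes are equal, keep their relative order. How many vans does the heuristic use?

Sorted descending: 650, 650, 600, 400, 350, 275, 250.
  650 → van 1 (new)  [load 650/700]
  650 → van 2 (new)  [load 650/700]
  600 → van 3 (new)  [load 600/700]
  400 → van 4 (new)  [load 400/700]
  350 → van 5 (new)  [load 350/700]
  275 → van 4  [load 675/700]
  250 → van 5  [load 600/700]
5 vans opened.

5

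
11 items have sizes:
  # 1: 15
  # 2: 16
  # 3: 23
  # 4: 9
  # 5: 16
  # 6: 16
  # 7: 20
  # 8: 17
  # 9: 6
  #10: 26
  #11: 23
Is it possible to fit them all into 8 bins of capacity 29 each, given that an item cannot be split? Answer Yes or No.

No

Total = 187; ⌈187/29⌉ = 7.
9 items each exceed half the capacity and cannot share a bin, forcing at least 9 bins.
At least 9 bins are required, but only 8 are allowed.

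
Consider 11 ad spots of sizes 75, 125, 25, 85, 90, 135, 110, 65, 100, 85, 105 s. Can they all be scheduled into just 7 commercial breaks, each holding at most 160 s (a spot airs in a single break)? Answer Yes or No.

No

Total = 1000 s; ⌈1000/160⌉ = 7.
8 ad spots each exceed half the capacity and cannot share a break, forcing at least 8 commercial breaks.
At least 8 commercial breaks are required, but only 7 are allowed.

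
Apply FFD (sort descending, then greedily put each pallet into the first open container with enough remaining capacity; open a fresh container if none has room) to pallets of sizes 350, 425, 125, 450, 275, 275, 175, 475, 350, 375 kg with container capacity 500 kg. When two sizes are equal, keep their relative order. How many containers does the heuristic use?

Sorted descending: 475, 450, 425, 375, 350, 350, 275, 275, 175, 125.
  475 → container 1 (new)  [load 475/500]
  450 → container 2 (new)  [load 450/500]
  425 → container 3 (new)  [load 425/500]
  375 → container 4 (new)  [load 375/500]
  350 → container 5 (new)  [load 350/500]
  350 → container 6 (new)  [load 350/500]
  275 → container 7 (new)  [load 275/500]
  275 → container 8 (new)  [load 275/500]
  175 → container 7  [load 450/500]
  125 → container 4  [load 500/500]
8 containers opened.

8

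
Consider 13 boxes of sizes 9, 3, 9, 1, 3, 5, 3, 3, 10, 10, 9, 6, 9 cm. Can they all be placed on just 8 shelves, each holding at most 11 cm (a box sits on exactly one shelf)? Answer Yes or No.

Total = 80 cm; ⌈80/11⌉ = 8.
The bound of 8 does not rule out 8, but exhaustive search shows no assignment into 8 shelves of capacity 11 cm exists — the minimum is 9.

No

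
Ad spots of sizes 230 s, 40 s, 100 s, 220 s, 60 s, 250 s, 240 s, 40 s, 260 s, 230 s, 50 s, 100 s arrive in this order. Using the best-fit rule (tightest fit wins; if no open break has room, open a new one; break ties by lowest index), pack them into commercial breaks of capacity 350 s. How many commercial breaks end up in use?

  230 → break 1 (new)  [load 230/350]
  40 → break 1  [load 270/350]
  100 → break 2 (new)  [load 100/350]
  220 → break 2  [load 320/350]
  60 → break 1  [load 330/350]
  250 → break 3 (new)  [load 250/350]
  240 → break 4 (new)  [load 240/350]
  40 → break 3  [load 290/350]
  260 → break 5 (new)  [load 260/350]
  230 → break 6 (new)  [load 230/350]
  50 → break 3  [load 340/350]
  100 → break 4  [load 340/350]
6 commercial breaks opened.

6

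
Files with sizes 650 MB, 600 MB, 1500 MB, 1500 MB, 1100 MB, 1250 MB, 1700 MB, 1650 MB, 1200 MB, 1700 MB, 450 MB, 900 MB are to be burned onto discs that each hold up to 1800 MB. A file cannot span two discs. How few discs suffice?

Total = 1700 + 1700 + 1650 + 1500 + 1500 + 1250 + 1200 + 1100 + 900 + 650 + 600 + 450 = 14200 MB.
Lower bound: ⌈14200/1800⌉ = 8 discs.
A packing using 9 discs:
  disc 1: 1700 = 1700
  disc 2: 1700 = 1700
  disc 3: 1650 = 1650
  disc 4: 1500 = 1500
  disc 5: 1500 = 1500
  disc 6: 1250 + 450 = 1700
  disc 7: 1200 + 600 = 1800
  disc 8: 1100 + 650 = 1750
  disc 9: 900 = 900
No arrangement into 8 discs stays within capacity, so 9 is optimal.

9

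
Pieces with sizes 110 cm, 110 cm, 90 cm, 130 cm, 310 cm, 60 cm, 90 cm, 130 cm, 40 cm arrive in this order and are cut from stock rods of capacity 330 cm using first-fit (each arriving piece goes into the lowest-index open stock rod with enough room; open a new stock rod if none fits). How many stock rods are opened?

  110 → stock rod 1 (new)  [load 110/330]
  110 → stock rod 1  [load 220/330]
  90 → stock rod 1  [load 310/330]
  130 → stock rod 2 (new)  [load 130/330]
  310 → stock rod 3 (new)  [load 310/330]
  60 → stock rod 2  [load 190/330]
  90 → stock rod 2  [load 280/330]
  130 → stock rod 4 (new)  [load 130/330]
  40 → stock rod 2  [load 320/330]
4 stock rods opened.

4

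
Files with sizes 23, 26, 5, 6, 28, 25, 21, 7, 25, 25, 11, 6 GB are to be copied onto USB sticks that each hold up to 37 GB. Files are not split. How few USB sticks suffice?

Total = 28 + 26 + 25 + 25 + 25 + 23 + 21 + 11 + 7 + 6 + 6 + 5 = 208 GB.
Lower bound: ⌈208/37⌉ = 6 USB sticks.
Also, 7 files each exceed 37/2 GB, and no two of those can share a USB stick, so at least 7 USB sticks are needed.
A packing using 7 USB sticks:
  USB stick 1: 28 + 7 = 35
  USB stick 2: 26 + 11 = 37
  USB stick 3: 25 + 6 + 6 = 37
  USB stick 4: 25 + 5 = 30
  USB stick 5: 25 = 25
  USB stick 6: 23 = 23
  USB stick 7: 21 = 21
This matches the lower bound, so 7 is optimal.

7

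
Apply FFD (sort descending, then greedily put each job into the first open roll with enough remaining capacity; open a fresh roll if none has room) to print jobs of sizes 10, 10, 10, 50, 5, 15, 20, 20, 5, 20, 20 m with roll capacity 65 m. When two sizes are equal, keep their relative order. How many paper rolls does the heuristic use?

Sorted descending: 50, 20, 20, 20, 20, 15, 10, 10, 10, 5, 5.
  50 → roll 1 (new)  [load 50/65]
  20 → roll 2 (new)  [load 20/65]
  20 → roll 2  [load 40/65]
  20 → roll 2  [load 60/65]
  20 → roll 3 (new)  [load 20/65]
  15 → roll 1  [load 65/65]
  10 → roll 3  [load 30/65]
  10 → roll 3  [load 40/65]
  10 → roll 3  [load 50/65]
  5 → roll 2  [load 65/65]
  5 → roll 3  [load 55/65]
3 paper rolls opened.

3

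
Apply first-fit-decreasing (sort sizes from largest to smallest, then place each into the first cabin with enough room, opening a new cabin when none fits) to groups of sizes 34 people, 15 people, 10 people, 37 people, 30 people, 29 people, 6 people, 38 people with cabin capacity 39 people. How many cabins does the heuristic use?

Sorted descending: 38, 37, 34, 30, 29, 15, 10, 6.
  38 → cabin 1 (new)  [load 38/39]
  37 → cabin 2 (new)  [load 37/39]
  34 → cabin 3 (new)  [load 34/39]
  30 → cabin 4 (new)  [load 30/39]
  29 → cabin 5 (new)  [load 29/39]
  15 → cabin 6 (new)  [load 15/39]
  10 → cabin 5  [load 39/39]
  6 → cabin 4  [load 36/39]
6 cabins opened.

6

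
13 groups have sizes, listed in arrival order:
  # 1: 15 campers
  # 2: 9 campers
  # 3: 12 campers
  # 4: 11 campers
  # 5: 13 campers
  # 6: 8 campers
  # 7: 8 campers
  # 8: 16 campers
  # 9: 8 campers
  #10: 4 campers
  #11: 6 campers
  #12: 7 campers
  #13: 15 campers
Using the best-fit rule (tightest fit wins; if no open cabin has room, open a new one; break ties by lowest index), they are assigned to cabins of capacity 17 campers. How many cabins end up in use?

  15 → cabin 1 (new)  [load 15/17]
  9 → cabin 2 (new)  [load 9/17]
  12 → cabin 3 (new)  [load 12/17]
  11 → cabin 4 (new)  [load 11/17]
  13 → cabin 5 (new)  [load 13/17]
  8 → cabin 2  [load 17/17]
  8 → cabin 6 (new)  [load 8/17]
  16 → cabin 7 (new)  [load 16/17]
  8 → cabin 6  [load 16/17]
  4 → cabin 5  [load 17/17]
  6 → cabin 4  [load 17/17]
  7 → cabin 8 (new)  [load 7/17]
  15 → cabin 9 (new)  [load 15/17]
9 cabins opened.

9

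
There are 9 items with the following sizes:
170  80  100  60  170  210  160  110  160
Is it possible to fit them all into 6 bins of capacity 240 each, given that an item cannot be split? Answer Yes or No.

A valid assignment using 6 bins:
  bin 1: 210 = 210
  bin 2: 170 + 60 = 230
  bin 3: 170 = 170
  bin 4: 160 + 80 = 240
  bin 5: 160 = 160
  bin 6: 110 + 100 = 210
Every load is within 240, so 6 bins suffice.

Yes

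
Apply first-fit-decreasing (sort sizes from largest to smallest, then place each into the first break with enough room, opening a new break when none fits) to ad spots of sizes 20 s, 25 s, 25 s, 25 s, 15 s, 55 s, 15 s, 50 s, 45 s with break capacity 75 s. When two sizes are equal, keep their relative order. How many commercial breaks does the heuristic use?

Sorted descending: 55, 50, 45, 25, 25, 25, 20, 15, 15.
  55 → break 1 (new)  [load 55/75]
  50 → break 2 (new)  [load 50/75]
  45 → break 3 (new)  [load 45/75]
  25 → break 2  [load 75/75]
  25 → break 3  [load 70/75]
  25 → break 4 (new)  [load 25/75]
  20 → break 1  [load 75/75]
  15 → break 4  [load 40/75]
  15 → break 4  [load 55/75]
4 commercial breaks opened.

4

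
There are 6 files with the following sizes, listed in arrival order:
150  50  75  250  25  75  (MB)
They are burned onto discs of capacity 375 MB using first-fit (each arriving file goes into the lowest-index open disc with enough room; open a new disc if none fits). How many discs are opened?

2

  150 → disc 1 (new)  [load 150/375]
  50 → disc 1  [load 200/375]
  75 → disc 1  [load 275/375]
  250 → disc 2 (new)  [load 250/375]
  25 → disc 1  [load 300/375]
  75 → disc 1  [load 375/375]
2 discs opened.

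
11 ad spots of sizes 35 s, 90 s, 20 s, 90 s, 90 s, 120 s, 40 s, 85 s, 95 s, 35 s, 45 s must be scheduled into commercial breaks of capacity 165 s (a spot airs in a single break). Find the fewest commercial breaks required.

6

Total = 120 + 95 + 90 + 90 + 90 + 85 + 45 + 40 + 35 + 35 + 20 = 745 s.
Lower bound: ⌈745/165⌉ = 5 commercial breaks.
Also, 6 ad spots each exceed 165/2 s, and no two of those can share a break, so at least 6 commercial breaks are needed.
A packing using 6 commercial breaks:
  break 1: 120 + 45 = 165
  break 2: 95 + 40 + 20 = 155
  break 3: 90 + 35 + 35 = 160
  break 4: 90 = 90
  break 5: 90 = 90
  break 6: 85 = 85
This matches the lower bound, so 6 is optimal.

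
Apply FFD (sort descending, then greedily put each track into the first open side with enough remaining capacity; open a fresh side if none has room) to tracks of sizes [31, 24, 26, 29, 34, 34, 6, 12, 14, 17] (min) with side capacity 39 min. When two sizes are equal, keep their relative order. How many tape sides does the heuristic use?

7

Sorted descending: 34, 34, 31, 29, 26, 24, 17, 14, 12, 6.
  34 → side 1 (new)  [load 34/39]
  34 → side 2 (new)  [load 34/39]
  31 → side 3 (new)  [load 31/39]
  29 → side 4 (new)  [load 29/39]
  26 → side 5 (new)  [load 26/39]
  24 → side 6 (new)  [load 24/39]
  17 → side 7 (new)  [load 17/39]
  14 → side 6  [load 38/39]
  12 → side 5  [load 38/39]
  6 → side 3  [load 37/39]
7 tape sides opened.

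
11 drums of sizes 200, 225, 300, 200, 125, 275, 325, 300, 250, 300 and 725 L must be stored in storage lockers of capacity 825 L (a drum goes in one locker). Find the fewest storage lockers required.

Total = 725 + 325 + 300 + 300 + 300 + 275 + 250 + 225 + 200 + 200 + 125 = 3225 L.
Lower bound: ⌈3225/825⌉ = 4 storage lockers.
A packing using 5 storage lockers:
  locker 1: 725 = 725
  locker 2: 325 + 300 + 200 = 825
  locker 3: 300 + 300 + 225 = 825
  locker 4: 275 + 250 + 200 = 725
  locker 5: 125 = 125
No arrangement into 4 storage lockers stays within capacity, so 5 is optimal.

5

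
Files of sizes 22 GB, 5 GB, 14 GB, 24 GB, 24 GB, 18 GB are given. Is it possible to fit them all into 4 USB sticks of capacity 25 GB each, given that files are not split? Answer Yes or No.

Total = 107 GB; ⌈107/25⌉ = 5.
At least 5 USB sticks are required, but only 4 are allowed.

No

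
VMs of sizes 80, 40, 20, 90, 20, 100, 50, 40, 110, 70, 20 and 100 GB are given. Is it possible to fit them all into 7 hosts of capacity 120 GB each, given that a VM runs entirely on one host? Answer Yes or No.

Yes

A valid assignment using 7 hosts:
  host 1: 110 = 110
  host 2: 100 + 20 = 120
  host 3: 100 + 20 = 120
  host 4: 90 + 20 = 110
  host 5: 80 + 40 = 120
  host 6: 70 + 50 = 120
  host 7: 40 = 40
Every load is within 120 GB, so 7 hosts suffice.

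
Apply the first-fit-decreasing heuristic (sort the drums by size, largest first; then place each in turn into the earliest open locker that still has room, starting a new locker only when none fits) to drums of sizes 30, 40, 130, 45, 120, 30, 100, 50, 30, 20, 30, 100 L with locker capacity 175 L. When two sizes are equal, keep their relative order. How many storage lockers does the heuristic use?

5

Sorted descending: 130, 120, 100, 100, 50, 45, 40, 30, 30, 30, 30, 20.
  130 → locker 1 (new)  [load 130/175]
  120 → locker 2 (new)  [load 120/175]
  100 → locker 3 (new)  [load 100/175]
  100 → locker 4 (new)  [load 100/175]
  50 → locker 2  [load 170/175]
  45 → locker 1  [load 175/175]
  40 → locker 3  [load 140/175]
  30 → locker 3  [load 170/175]
  30 → locker 4  [load 130/175]
  30 → locker 4  [load 160/175]
  30 → locker 5 (new)  [load 30/175]
  20 → locker 5  [load 50/175]
5 storage lockers opened.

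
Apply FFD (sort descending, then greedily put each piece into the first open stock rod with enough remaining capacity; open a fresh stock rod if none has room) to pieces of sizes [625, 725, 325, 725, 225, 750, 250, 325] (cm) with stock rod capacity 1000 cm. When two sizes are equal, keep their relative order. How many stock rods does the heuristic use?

5

Sorted descending: 750, 725, 725, 625, 325, 325, 250, 225.
  750 → stock rod 1 (new)  [load 750/1000]
  725 → stock rod 2 (new)  [load 725/1000]
  725 → stock rod 3 (new)  [load 725/1000]
  625 → stock rod 4 (new)  [load 625/1000]
  325 → stock rod 4  [load 950/1000]
  325 → stock rod 5 (new)  [load 325/1000]
  250 → stock rod 1  [load 1000/1000]
  225 → stock rod 2  [load 950/1000]
5 stock rods opened.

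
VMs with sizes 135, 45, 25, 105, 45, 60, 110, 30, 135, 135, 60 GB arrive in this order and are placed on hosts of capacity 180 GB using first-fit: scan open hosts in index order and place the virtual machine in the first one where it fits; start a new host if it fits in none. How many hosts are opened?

6

  135 → host 1 (new)  [load 135/180]
  45 → host 1  [load 180/180]
  25 → host 2 (new)  [load 25/180]
  105 → host 2  [load 130/180]
  45 → host 2  [load 175/180]
  60 → host 3 (new)  [load 60/180]
  110 → host 3  [load 170/180]
  30 → host 4 (new)  [load 30/180]
  135 → host 4  [load 165/180]
  135 → host 5 (new)  [load 135/180]
  60 → host 6 (new)  [load 60/180]
6 hosts opened.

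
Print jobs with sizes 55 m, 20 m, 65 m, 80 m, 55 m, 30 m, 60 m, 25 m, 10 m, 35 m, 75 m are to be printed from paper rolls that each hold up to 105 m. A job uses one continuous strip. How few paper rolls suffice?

6

Total = 80 + 75 + 65 + 60 + 55 + 55 + 35 + 30 + 25 + 20 + 10 = 510 m.
Lower bound: ⌈510/105⌉ = 5 paper rolls.
Also, 6 print jobs each exceed 105/2 m, and no two of those can share a roll, so at least 6 paper rolls are needed.
A packing using 6 paper rolls:
  roll 1: 80 + 25 = 105
  roll 2: 75 + 30 = 105
  roll 3: 65 + 35 = 100
  roll 4: 60 + 20 + 10 = 90
  roll 5: 55 = 55
  roll 6: 55 = 55
This matches the lower bound, so 6 is optimal.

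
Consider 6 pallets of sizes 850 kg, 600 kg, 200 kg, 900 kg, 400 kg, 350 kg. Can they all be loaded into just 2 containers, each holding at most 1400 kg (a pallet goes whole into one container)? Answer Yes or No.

No

Total = 3300 kg; ⌈3300/1400⌉ = 3.
At least 3 containers are required, but only 2 are allowed.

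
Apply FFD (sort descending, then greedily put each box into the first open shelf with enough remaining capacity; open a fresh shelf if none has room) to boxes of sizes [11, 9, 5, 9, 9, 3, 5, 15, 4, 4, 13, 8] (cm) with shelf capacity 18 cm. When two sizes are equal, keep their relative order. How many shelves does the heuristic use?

6

Sorted descending: 15, 13, 11, 9, 9, 9, 8, 5, 5, 4, 4, 3.
  15 → shelf 1 (new)  [load 15/18]
  13 → shelf 2 (new)  [load 13/18]
  11 → shelf 3 (new)  [load 11/18]
  9 → shelf 4 (new)  [load 9/18]
  9 → shelf 4  [load 18/18]
  9 → shelf 5 (new)  [load 9/18]
  8 → shelf 5  [load 17/18]
  5 → shelf 2  [load 18/18]
  5 → shelf 3  [load 16/18]
  4 → shelf 6 (new)  [load 4/18]
  4 → shelf 6  [load 8/18]
  3 → shelf 1  [load 18/18]
6 shelves opened.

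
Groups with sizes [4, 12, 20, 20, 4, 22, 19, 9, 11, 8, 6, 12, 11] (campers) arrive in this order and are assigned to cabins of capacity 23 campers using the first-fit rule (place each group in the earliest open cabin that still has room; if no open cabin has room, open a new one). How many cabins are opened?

8

  4 → cabin 1 (new)  [load 4/23]
  12 → cabin 1  [load 16/23]
  20 → cabin 2 (new)  [load 20/23]
  20 → cabin 3 (new)  [load 20/23]
  4 → cabin 1  [load 20/23]
  22 → cabin 4 (new)  [load 22/23]
  19 → cabin 5 (new)  [load 19/23]
  9 → cabin 6 (new)  [load 9/23]
  11 → cabin 6  [load 20/23]
  8 → cabin 7 (new)  [load 8/23]
  6 → cabin 7  [load 14/23]
  12 → cabin 8 (new)  [load 12/23]
  11 → cabin 8  [load 23/23]
8 cabins opened.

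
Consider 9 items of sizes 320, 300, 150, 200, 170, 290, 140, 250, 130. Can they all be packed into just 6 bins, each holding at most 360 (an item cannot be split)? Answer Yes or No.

Total = 1950; ⌈1950/360⌉ = 6.
The bound of 6 does not rule out 6, but exhaustive search shows no assignment into 6 bins of capacity 360 exists — the minimum is 7.

No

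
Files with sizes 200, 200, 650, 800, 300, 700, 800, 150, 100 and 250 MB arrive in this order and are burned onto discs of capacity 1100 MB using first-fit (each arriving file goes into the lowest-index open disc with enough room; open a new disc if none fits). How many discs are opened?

4

  200 → disc 1 (new)  [load 200/1100]
  200 → disc 1  [load 400/1100]
  650 → disc 1  [load 1050/1100]
  800 → disc 2 (new)  [load 800/1100]
  300 → disc 2  [load 1100/1100]
  700 → disc 3 (new)  [load 700/1100]
  800 → disc 4 (new)  [load 800/1100]
  150 → disc 3  [load 850/1100]
  100 → disc 3  [load 950/1100]
  250 → disc 4  [load 1050/1100]
4 discs opened.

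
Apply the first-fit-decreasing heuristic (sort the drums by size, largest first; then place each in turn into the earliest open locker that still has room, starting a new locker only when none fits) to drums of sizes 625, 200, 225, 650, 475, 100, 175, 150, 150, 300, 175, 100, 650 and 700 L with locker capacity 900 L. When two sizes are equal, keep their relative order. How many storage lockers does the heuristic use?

Sorted descending: 700, 650, 650, 625, 475, 300, 225, 200, 175, 175, 150, 150, 100, 100.
  700 → locker 1 (new)  [load 700/900]
  650 → locker 2 (new)  [load 650/900]
  650 → locker 3 (new)  [load 650/900]
  625 → locker 4 (new)  [load 625/900]
  475 → locker 5 (new)  [load 475/900]
  300 → locker 5  [load 775/900]
  225 → locker 2  [load 875/900]
  200 → locker 1  [load 900/900]
  175 → locker 3  [load 825/900]
  175 → locker 4  [load 800/900]
  150 → locker 6 (new)  [load 150/900]
  150 → locker 6  [load 300/900]
  100 → locker 4  [load 900/900]
  100 → locker 5  [load 875/900]
6 storage lockers opened.

6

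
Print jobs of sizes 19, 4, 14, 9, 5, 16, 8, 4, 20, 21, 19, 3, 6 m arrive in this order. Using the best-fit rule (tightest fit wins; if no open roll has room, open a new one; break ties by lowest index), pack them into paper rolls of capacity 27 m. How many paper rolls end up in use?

  19 → roll 1 (new)  [load 19/27]
  4 → roll 1  [load 23/27]
  14 → roll 2 (new)  [load 14/27]
  9 → roll 2  [load 23/27]
  5 → roll 3 (new)  [load 5/27]
  16 → roll 3  [load 21/27]
  8 → roll 4 (new)  [load 8/27]
  4 → roll 1  [load 27/27]
  20 → roll 5 (new)  [load 20/27]
  21 → roll 6 (new)  [load 21/27]
  19 → roll 4  [load 27/27]
  3 → roll 2  [load 26/27]
  6 → roll 3  [load 27/27]
6 paper rolls opened.

6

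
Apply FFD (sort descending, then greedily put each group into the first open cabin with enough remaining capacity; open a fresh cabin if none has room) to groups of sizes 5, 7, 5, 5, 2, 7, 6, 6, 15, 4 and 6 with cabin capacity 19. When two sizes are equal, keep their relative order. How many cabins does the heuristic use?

Sorted descending: 15, 7, 7, 6, 6, 6, 5, 5, 5, 4, 2.
  15 → cabin 1 (new)  [load 15/19]
  7 → cabin 2 (new)  [load 7/19]
  7 → cabin 2  [load 14/19]
  6 → cabin 3 (new)  [load 6/19]
  6 → cabin 3  [load 12/19]
  6 → cabin 3  [load 18/19]
  5 → cabin 2  [load 19/19]
  5 → cabin 4 (new)  [load 5/19]
  5 → cabin 4  [load 10/19]
  4 → cabin 1  [load 19/19]
  2 → cabin 4  [load 12/19]
4 cabins opened.

4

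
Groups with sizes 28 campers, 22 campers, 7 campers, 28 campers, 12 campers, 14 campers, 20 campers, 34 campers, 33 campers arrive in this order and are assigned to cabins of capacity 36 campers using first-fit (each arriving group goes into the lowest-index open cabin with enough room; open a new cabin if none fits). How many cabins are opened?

  28 → cabin 1 (new)  [load 28/36]
  22 → cabin 2 (new)  [load 22/36]
  7 → cabin 1  [load 35/36]
  28 → cabin 3 (new)  [load 28/36]
  12 → cabin 2  [load 34/36]
  14 → cabin 4 (new)  [load 14/36]
  20 → cabin 4  [load 34/36]
  34 → cabin 5 (new)  [load 34/36]
  33 → cabin 6 (new)  [load 33/36]
6 cabins opened.

6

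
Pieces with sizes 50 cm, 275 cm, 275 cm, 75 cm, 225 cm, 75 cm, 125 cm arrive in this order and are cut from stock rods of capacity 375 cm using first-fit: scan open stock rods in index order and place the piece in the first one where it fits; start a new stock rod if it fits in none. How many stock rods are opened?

  50 → stock rod 1 (new)  [load 50/375]
  275 → stock rod 1  [load 325/375]
  275 → stock rod 2 (new)  [load 275/375]
  75 → stock rod 2  [load 350/375]
  225 → stock rod 3 (new)  [load 225/375]
  75 → stock rod 3  [load 300/375]
  125 → stock rod 4 (new)  [load 125/375]
4 stock rods opened.

4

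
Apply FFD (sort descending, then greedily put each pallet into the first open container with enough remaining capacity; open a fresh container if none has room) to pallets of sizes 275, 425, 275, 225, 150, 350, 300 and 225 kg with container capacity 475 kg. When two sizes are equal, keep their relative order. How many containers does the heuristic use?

Sorted descending: 425, 350, 300, 275, 275, 225, 225, 150.
  425 → container 1 (new)  [load 425/475]
  350 → container 2 (new)  [load 350/475]
  300 → container 3 (new)  [load 300/475]
  275 → container 4 (new)  [load 275/475]
  275 → container 5 (new)  [load 275/475]
  225 → container 6 (new)  [load 225/475]
  225 → container 6  [load 450/475]
  150 → container 3  [load 450/475]
6 containers opened.

6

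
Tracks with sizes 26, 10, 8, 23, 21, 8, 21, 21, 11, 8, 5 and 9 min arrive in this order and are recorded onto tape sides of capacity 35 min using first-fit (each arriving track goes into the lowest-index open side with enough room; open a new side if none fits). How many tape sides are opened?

  26 → side 1 (new)  [load 26/35]
  10 → side 2 (new)  [load 10/35]
  8 → side 1  [load 34/35]
  23 → side 2  [load 33/35]
  21 → side 3 (new)  [load 21/35]
  8 → side 3  [load 29/35]
  21 → side 4 (new)  [load 21/35]
  21 → side 5 (new)  [load 21/35]
  11 → side 4  [load 32/35]
  8 → side 5  [load 29/35]
  5 → side 3  [load 34/35]
  9 → side 6 (new)  [load 9/35]
6 tape sides opened.

6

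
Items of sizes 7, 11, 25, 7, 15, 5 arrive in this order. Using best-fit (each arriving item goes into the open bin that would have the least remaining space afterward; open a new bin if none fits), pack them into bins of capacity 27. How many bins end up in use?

3

  7 → bin 1 (new)  [load 7/27]
  11 → bin 1  [load 18/27]
  25 → bin 2 (new)  [load 25/27]
  7 → bin 1  [load 25/27]
  15 → bin 3 (new)  [load 15/27]
  5 → bin 3  [load 20/27]
3 bins opened.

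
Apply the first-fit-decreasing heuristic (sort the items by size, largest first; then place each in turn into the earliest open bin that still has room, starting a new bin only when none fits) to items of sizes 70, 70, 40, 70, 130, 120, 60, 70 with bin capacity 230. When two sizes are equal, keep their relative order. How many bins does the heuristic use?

3

Sorted descending: 130, 120, 70, 70, 70, 70, 60, 40.
  130 → bin 1 (new)  [load 130/230]
  120 → bin 2 (new)  [load 120/230]
  70 → bin 1  [load 200/230]
  70 → bin 2  [load 190/230]
  70 → bin 3 (new)  [load 70/230]
  70 → bin 3  [load 140/230]
  60 → bin 3  [load 200/230]
  40 → bin 2  [load 230/230]
3 bins opened.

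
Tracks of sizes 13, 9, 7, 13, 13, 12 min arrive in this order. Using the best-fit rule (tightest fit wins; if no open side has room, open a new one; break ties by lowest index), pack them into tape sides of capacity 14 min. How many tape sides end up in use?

6

  13 → side 1 (new)  [load 13/14]
  9 → side 2 (new)  [load 9/14]
  7 → side 3 (new)  [load 7/14]
  13 → side 4 (new)  [load 13/14]
  13 → side 5 (new)  [load 13/14]
  12 → side 6 (new)  [load 12/14]
6 tape sides opened.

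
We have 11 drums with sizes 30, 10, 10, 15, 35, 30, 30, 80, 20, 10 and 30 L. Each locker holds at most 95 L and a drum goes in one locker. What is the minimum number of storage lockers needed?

Total = 80 + 35 + 30 + 30 + 30 + 30 + 20 + 15 + 10 + 10 + 10 = 300 L.
Lower bound: ⌈300/95⌉ = 4 storage lockers.
A packing using 4 storage lockers:
  locker 1: 80 + 15 = 95
  locker 2: 35 + 30 + 30 = 95
  locker 3: 30 + 30 + 20 + 10 = 90
  locker 4: 10 + 10 = 20
This matches the lower bound, so 4 is optimal.

4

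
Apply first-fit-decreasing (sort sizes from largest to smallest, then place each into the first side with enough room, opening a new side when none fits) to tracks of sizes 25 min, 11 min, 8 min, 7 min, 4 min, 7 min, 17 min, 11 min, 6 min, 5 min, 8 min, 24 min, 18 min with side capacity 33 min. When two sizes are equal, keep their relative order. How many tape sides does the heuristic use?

5

Sorted descending: 25, 24, 18, 17, 11, 11, 8, 8, 7, 7, 6, 5, 4.
  25 → side 1 (new)  [load 25/33]
  24 → side 2 (new)  [load 24/33]
  18 → side 3 (new)  [load 18/33]
  17 → side 4 (new)  [load 17/33]
  11 → side 3  [load 29/33]
  11 → side 4  [load 28/33]
  8 → side 1  [load 33/33]
  8 → side 2  [load 32/33]
  7 → side 5 (new)  [load 7/33]
  7 → side 5  [load 14/33]
  6 → side 5  [load 20/33]
  5 → side 4  [load 33/33]
  4 → side 3  [load 33/33]
5 tape sides opened.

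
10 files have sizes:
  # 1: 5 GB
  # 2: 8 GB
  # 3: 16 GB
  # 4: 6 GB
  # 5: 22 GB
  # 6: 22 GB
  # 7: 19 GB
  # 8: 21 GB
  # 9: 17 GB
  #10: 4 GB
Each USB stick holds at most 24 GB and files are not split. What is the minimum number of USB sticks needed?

Total = 22 + 22 + 21 + 19 + 17 + 16 + 8 + 6 + 5 + 4 = 140 GB.
Lower bound: ⌈140/24⌉ = 6 USB sticks.
A packing using 7 USB sticks:
  USB stick 1: 22 = 22
  USB stick 2: 22 = 22
  USB stick 3: 21 = 21
  USB stick 4: 19 + 5 = 24
  USB stick 5: 17 + 6 = 23
  USB stick 6: 16 + 8 = 24
  USB stick 7: 4 = 4
No arrangement into 6 USB sticks stays within capacity, so 7 is optimal.

7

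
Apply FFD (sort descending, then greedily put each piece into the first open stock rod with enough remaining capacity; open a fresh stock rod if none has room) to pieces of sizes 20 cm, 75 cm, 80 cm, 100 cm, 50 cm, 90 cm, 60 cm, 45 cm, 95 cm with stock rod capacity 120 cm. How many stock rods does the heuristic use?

6

Sorted descending: 100, 95, 90, 80, 75, 60, 50, 45, 20.
  100 → stock rod 1 (new)  [load 100/120]
  95 → stock rod 2 (new)  [load 95/120]
  90 → stock rod 3 (new)  [load 90/120]
  80 → stock rod 4 (new)  [load 80/120]
  75 → stock rod 5 (new)  [load 75/120]
  60 → stock rod 6 (new)  [load 60/120]
  50 → stock rod 6  [load 110/120]
  45 → stock rod 5  [load 120/120]
  20 → stock rod 1  [load 120/120]
6 stock rods opened.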